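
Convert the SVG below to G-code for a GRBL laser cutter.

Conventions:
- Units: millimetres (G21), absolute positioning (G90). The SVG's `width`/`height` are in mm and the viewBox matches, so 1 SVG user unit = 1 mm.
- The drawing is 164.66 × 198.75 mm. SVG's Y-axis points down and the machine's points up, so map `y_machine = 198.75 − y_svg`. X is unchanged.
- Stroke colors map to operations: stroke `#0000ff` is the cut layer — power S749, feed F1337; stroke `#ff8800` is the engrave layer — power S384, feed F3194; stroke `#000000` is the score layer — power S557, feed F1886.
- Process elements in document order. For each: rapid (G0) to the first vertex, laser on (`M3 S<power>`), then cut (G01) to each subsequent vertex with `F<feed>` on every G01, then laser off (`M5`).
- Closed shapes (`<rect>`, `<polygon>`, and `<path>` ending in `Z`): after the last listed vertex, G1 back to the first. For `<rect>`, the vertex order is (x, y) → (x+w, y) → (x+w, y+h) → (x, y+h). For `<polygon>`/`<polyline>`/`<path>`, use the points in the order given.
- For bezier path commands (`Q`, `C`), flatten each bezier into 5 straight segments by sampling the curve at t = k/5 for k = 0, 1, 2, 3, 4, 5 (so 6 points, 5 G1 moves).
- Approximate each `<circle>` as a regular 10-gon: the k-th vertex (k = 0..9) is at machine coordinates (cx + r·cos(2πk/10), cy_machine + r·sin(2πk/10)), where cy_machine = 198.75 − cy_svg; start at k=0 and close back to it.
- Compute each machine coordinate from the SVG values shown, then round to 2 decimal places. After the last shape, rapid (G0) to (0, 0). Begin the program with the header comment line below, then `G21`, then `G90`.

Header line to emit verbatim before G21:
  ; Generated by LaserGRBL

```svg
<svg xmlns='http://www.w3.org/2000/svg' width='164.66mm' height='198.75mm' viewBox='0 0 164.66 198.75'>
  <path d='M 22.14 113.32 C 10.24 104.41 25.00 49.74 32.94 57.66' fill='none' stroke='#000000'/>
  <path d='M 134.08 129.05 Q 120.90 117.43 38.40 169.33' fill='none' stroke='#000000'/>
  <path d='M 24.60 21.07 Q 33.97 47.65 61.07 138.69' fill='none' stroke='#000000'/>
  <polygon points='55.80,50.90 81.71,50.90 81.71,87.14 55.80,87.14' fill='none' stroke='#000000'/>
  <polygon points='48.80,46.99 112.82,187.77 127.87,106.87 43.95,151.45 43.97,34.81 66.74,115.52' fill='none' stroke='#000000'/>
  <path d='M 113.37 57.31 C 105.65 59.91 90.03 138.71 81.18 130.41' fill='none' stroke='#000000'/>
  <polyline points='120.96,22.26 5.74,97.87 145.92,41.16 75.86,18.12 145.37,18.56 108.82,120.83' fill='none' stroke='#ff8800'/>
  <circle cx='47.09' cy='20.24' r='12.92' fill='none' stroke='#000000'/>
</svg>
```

; Generated by LaserGRBL
G21
G90
G0 X22.14 Y85.43
M3 S557
G01 X17.93 Y95.40 F1886
G01 X18.51 Y111.15 F1886
G01 X22.28 Y127.49 F1886
G01 X27.63 Y139.20 F1886
G01 X32.94 Y141.09 F1886
M5
G0 X134.08 Y69.70
M3 S557
G01 X126.04 Y71.81 F1886
G01 X112.44 Y68.83 F1886
G01 X93.31 Y60.78 F1886
G01 X68.63 Y47.64 F1886
G01 X38.40 Y29.42 F1886
M5
G0 X24.60 Y177.68
M3 S557
G01 X29.06 Y164.47 F1886
G01 X34.93 Y146.10 F1886
G01 X42.23 Y122.58 F1886
G01 X50.94 Y93.90 F1886
G01 X61.07 Y60.06 F1886
M5
G0 X55.80 Y147.85
M3 S557
G01 X81.71 Y147.85 F1886
G01 X81.71 Y111.61 F1886
G01 X55.80 Y111.61 F1886
G01 X55.80 Y147.85 F1886
M5
G0 X48.80 Y151.76
M3 S557
G01 X112.82 Y10.98 F1886
G01 X127.87 Y91.88 F1886
G01 X43.95 Y47.30 F1886
G01 X43.97 Y163.94 F1886
G01 X66.74 Y83.23 F1886
G01 X48.80 Y151.76 F1886
M5
G0 X113.37 Y141.44
M3 S557
G01 X107.91 Y132.04 F1886
G01 X101.25 Y112.20 F1886
G01 X94.11 Y89.74 F1886
G01 X87.19 Y72.51 F1886
G01 X81.18 Y68.34 F1886
M5
G0 X120.96 Y176.49
M3 S384
G01 X5.74 Y100.88 F3194
G01 X145.92 Y157.59 F3194
G01 X75.86 Y180.63 F3194
G01 X145.37 Y180.19 F3194
G01 X108.82 Y77.92 F3194
M5
G0 X60.01 Y178.51
M3 S557
G01 X57.54 Y186.10 F1886
G01 X51.08 Y190.80 F1886
G01 X43.10 Y190.80 F1886
G01 X36.64 Y186.10 F1886
G01 X34.17 Y178.51 F1886
G01 X36.64 Y170.92 F1886
G01 X43.10 Y166.22 F1886
G01 X51.08 Y166.22 F1886
G01 X57.54 Y170.92 F1886
G01 X60.01 Y178.51 F1886
M5
G0 X0.00 Y0.00

1 u = 1 mm; y_m = 198.75 − y.

[1] `<path>` cubic bezier, #000000→score S557 F1886: (22.14,85.43) → (17.93,95.40) → (18.51,111.15) → (22.28,127.49) → (27.63,139.20) → (32.94,141.09)

[2] `<path>` quadratic bezier, #000000→score S557 F1886: (134.08,69.70) → (126.04,71.81) → (112.44,68.83) → (93.31,60.78) → (68.63,47.64) → (38.40,29.42)

[3] `<path>` quadratic bezier, #000000→score S557 F1886: (24.60,177.68) → (29.06,164.47) → (34.93,146.10) → (42.23,122.58) → (50.94,93.90) → (61.07,60.06)

[4] `<polygon>` rectangle, #000000→score S557 F1886: (55.80,147.85) → (81.71,147.85) → (81.71,111.61) → (55.80,111.61) → (55.80,147.85) (closed)

[5] `<polygon>` closed polygon, #000000→score S557 F1886: (48.80,151.76) → (112.82,10.98) → (127.87,91.88) → (43.95,47.30) → (43.97,163.94) → (66.74,83.23) → (48.80,151.76) (closed)

[6] `<path>` cubic bezier, #000000→score S557 F1886: (113.37,141.44) → (107.91,132.04) → (101.25,112.20) → (94.11,89.74) → (87.19,72.51) → (81.18,68.34)

[7] `<polyline>` open polyline, #ff8800→engrave S384 F3194: (120.96,176.49) → (5.74,100.88) → (145.92,157.59) → (75.86,180.63) → (145.37,180.19) → (108.82,77.92)

[8] `<circle>` circle, #000000→score S557 F1886: (60.01,178.51) → (57.54,186.10) → (51.08,190.80) → (43.10,190.80) → (36.64,186.10) → (34.17,178.51) → (36.64,170.92) → (43.10,166.22) → (51.08,166.22) → (57.54,170.92) → (60.01,178.51) (closed)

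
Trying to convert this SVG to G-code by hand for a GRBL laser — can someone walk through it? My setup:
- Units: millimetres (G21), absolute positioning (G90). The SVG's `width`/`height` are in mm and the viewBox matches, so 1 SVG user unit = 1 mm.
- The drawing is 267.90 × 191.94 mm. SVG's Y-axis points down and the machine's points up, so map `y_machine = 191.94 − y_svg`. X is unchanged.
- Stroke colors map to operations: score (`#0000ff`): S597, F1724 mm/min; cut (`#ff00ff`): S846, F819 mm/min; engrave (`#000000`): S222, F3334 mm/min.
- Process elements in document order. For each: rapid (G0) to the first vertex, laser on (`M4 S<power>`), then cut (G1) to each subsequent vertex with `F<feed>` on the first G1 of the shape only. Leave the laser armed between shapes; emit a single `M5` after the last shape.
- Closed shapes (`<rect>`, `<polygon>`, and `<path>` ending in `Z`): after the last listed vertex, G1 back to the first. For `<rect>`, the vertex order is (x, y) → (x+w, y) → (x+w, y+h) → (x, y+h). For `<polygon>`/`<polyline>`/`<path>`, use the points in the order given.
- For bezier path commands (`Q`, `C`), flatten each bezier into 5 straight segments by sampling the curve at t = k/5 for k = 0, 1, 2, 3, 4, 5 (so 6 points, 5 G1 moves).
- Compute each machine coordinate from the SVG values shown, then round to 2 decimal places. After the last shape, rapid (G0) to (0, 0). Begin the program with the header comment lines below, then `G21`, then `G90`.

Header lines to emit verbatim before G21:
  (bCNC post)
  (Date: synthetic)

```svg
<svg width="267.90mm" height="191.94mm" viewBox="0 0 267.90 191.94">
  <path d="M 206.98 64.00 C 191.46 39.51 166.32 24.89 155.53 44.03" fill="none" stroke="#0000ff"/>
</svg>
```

(bCNC post)
(Date: synthetic)
G21
G90
G0 X206.98 Y127.94
M4 S597
G1 X196.71 Y141.26 F1724
G1 X185.27 Y151.06
G1 X173.83 Y156.20
G1 X163.53 Y155.53
G1 X155.53 Y147.91
M5
G0 X0.00 Y0.00

1 u = 1 mm; y_m = 191.94 − y.

[1] `<path>` cubic bezier, #0000ff→score S597 F1724: (206.98,127.94) → (196.71,141.26) → (185.27,151.06) → (173.83,156.20) → (163.53,155.53) → (155.53,147.91)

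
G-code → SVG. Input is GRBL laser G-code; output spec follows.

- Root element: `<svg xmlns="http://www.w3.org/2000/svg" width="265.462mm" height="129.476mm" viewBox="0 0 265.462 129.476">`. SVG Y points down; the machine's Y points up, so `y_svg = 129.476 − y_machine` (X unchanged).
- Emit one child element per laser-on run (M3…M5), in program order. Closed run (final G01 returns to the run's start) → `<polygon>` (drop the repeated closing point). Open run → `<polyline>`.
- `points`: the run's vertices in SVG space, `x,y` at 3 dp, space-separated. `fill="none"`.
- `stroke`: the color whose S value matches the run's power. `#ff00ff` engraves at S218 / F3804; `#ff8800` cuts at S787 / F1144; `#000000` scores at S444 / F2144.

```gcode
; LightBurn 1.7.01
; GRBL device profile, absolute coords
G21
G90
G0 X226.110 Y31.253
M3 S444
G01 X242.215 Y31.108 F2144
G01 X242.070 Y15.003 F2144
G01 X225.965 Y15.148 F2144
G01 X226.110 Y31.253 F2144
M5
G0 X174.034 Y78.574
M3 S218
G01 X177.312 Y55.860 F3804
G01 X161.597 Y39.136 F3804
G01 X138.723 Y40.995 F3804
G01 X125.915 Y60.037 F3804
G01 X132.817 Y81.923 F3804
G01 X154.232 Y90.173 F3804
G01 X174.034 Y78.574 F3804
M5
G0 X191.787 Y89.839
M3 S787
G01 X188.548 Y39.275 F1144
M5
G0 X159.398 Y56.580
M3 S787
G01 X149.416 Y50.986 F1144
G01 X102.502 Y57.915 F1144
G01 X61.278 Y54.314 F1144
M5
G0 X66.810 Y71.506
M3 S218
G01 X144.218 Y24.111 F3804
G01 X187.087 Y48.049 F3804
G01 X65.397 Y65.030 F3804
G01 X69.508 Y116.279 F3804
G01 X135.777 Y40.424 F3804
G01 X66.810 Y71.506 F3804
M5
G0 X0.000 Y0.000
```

<svg xmlns="http://www.w3.org/2000/svg" width="265.462mm" height="129.476mm" viewBox="0 0 265.462 129.476">
  <polygon points="226.110,98.223 242.215,98.368 242.070,114.473 225.965,114.328" fill="none" stroke="#000000"/>
  <polygon points="174.034,50.902 177.312,73.616 161.597,90.340 138.723,88.481 125.915,69.439 132.817,47.553 154.232,39.303" fill="none" stroke="#ff00ff"/>
  <polyline points="191.787,39.637 188.548,90.201" fill="none" stroke="#ff8800"/>
  <polyline points="159.398,72.896 149.416,78.490 102.502,71.561 61.278,75.162" fill="none" stroke="#ff8800"/>
  <polygon points="66.810,57.970 144.218,105.365 187.087,81.427 65.397,64.446 69.508,13.197 135.777,89.052" fill="none" stroke="#ff00ff"/>
</svg>

Machine Y-up, SVG Y-down with viewBox height 129.476, so y_svg = 129.476 − y_machine; X carries over.

Run 1: S444 ⇒ score layer `#000000`. The run returns to its start, so emit a `<polygon>` with points (Y-flipped): 226.110,98.223 242.215,98.368 242.070,114.473 225.965,114.328.

Run 2: power S218 maps to stroke `#ff00ff` (engrave). The run returns to its start, so emit a `<polygon>` with points (Y-flipped): 174.034,50.902 177.312,73.616 161.597,90.340 138.723,88.481 125.915,69.439 132.817,47.553 154.232,39.303.

Run 3: the run's S787 means `#ff8800` (cut). The run is open, so emit a `<polyline>` with points (Y-flipped): 191.787,39.637 188.548,90.201.

Run 4: S787 ⇒ cut layer `#ff8800`. The run is open, so emit a `<polyline>` with points (Y-flipped): 159.398,72.896 149.416,78.490 102.502,71.561 61.278,75.162.

Run 5: S218 ⇒ engrave layer `#ff00ff`. The run returns to its start, so emit a `<polygon>` with points (Y-flipped): 66.810,57.970 144.218,105.365 187.087,81.427 65.397,64.446 69.508,13.197 135.777,89.052.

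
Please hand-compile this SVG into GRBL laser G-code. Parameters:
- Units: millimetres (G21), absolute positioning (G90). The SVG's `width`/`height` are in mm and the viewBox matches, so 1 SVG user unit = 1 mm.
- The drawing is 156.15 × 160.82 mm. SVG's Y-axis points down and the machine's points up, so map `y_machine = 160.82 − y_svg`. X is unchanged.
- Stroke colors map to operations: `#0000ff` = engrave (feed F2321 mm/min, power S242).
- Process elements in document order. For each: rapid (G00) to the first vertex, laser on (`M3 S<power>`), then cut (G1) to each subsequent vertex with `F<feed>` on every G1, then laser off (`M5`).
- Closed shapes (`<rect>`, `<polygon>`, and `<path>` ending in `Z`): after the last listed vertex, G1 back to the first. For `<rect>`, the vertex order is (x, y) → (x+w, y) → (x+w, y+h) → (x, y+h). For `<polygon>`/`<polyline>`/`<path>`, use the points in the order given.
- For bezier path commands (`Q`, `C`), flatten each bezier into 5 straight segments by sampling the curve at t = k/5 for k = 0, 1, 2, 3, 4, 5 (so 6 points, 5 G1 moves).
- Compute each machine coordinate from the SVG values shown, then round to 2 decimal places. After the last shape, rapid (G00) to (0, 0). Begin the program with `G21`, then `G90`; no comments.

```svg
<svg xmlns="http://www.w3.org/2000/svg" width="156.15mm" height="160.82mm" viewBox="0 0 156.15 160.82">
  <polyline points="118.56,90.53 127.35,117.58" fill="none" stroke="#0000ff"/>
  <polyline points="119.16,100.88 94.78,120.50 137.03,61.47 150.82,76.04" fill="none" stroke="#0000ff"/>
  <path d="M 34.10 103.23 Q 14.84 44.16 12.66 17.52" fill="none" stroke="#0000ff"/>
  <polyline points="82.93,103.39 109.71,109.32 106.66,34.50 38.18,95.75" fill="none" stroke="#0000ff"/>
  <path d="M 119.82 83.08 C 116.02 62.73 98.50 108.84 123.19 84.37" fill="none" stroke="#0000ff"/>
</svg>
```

G21
G90
G00 X118.56 Y70.29
M3 S242
G1 X127.35 Y43.24 F2321
M5
G00 X119.16 Y59.94
M3 S242
G1 X94.78 Y40.32 F2321
G1 X137.03 Y99.35 F2321
G1 X150.82 Y84.78 F2321
M5
G00 X34.10 Y57.59
M3 S242
G1 X27.08 Y79.92 F2321
G1 X21.42 Y99.66 F2321
G1 X17.14 Y116.80 F2321
G1 X14.22 Y131.35 F2321
G1 X12.66 Y143.30 F2321
M5
G00 X82.93 Y57.43
M3 S242
G1 X109.71 Y51.50 F2321
G1 X106.66 Y126.32 F2321
G1 X38.18 Y65.07 F2321
M5
G00 X119.82 Y77.74
M3 S242
G1 X116.34 Y83.07 F2321
G1 X112.25 Y79.03 F2321
G1 X110.24 Y72.19 F2321
G1 X112.99 Y69.14 F2321
G1 X123.19 Y76.45 F2321
M5
G00 X0.00 Y0.00

1 u = 1 mm; y_m = 160.82 − y.

[1] `<polyline>` line segment, #0000ff→engrave S242 F2321: (118.56,70.29) → (127.35,43.24)

[2] `<polyline>` open polyline, #0000ff→engrave S242 F2321: (119.16,59.94) → (94.78,40.32) → (137.03,99.35) → (150.82,84.78)

[3] `<path>` quadratic bezier, #0000ff→engrave S242 F2321: (34.10,57.59) → (27.08,79.92) → (21.42,99.66) → (17.14,116.80) → (14.22,131.35) → (12.66,143.30)

[4] `<polyline>` open polyline, #0000ff→engrave S242 F2321: (82.93,57.43) → (109.71,51.50) → (106.66,126.32) → (38.18,65.07)

[5] `<path>` cubic bezier, #0000ff→engrave S242 F2321: (119.82,77.74) → (116.34,83.07) → (112.25,79.03) → (110.24,72.19) → (112.99,69.14) → (123.19,76.45)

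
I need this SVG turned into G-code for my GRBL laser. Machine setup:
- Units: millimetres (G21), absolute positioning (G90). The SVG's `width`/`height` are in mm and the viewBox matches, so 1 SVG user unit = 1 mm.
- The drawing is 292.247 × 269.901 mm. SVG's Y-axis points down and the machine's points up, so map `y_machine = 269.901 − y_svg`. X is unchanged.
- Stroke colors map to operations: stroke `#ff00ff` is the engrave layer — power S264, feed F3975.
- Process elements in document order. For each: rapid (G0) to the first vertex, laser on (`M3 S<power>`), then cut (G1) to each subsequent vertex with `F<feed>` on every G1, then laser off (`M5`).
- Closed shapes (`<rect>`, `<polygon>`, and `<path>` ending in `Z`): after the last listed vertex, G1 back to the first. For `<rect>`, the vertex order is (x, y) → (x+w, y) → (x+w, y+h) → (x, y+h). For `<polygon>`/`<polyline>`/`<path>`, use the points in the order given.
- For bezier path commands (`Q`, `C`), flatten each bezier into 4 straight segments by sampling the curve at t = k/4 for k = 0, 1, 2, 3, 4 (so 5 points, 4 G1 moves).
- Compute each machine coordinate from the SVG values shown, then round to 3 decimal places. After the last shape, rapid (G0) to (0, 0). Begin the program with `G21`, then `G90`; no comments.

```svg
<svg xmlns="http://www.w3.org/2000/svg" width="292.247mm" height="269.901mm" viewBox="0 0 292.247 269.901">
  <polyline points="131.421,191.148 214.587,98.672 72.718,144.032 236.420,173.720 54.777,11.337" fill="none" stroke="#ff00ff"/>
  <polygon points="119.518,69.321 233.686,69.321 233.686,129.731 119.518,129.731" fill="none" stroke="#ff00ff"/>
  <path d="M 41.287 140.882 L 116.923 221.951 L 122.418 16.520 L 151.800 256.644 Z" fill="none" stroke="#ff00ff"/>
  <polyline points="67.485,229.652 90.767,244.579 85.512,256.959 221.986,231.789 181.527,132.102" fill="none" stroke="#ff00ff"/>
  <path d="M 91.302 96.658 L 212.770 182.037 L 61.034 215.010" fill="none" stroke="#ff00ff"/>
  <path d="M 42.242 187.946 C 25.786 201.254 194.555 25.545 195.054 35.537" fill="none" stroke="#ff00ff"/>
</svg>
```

G21
G90
G0 X131.421 Y78.753
M3 S264
G1 X214.587 Y171.229 F3975
G1 X72.718 Y125.869 F3975
G1 X236.420 Y96.181 F3975
G1 X54.777 Y258.564 F3975
M5
G0 X119.518 Y200.580
M3 S264
G1 X233.686 Y200.580 F3975
G1 X233.686 Y140.170 F3975
G1 X119.518 Y140.170 F3975
G1 X119.518 Y200.580 F3975
M5
G0 X41.287 Y129.019
M3 S264
G1 X116.923 Y47.950 F3975
G1 X122.418 Y253.381 F3975
G1 X151.800 Y13.257 F3975
G1 X41.287 Y129.019 F3975
M5
G0 X67.485 Y40.249
M3 S264
G1 X90.767 Y25.322 F3975
G1 X85.512 Y12.942 F3975
G1 X221.986 Y38.112 F3975
G1 X181.527 Y137.799 F3975
M5
G0 X91.302 Y173.243
M3 S264
G1 X212.770 Y87.864 F3975
G1 X61.034 Y54.891 F3975
M5
G0 X42.242 Y81.955
M3 S264
G1 X59.106 Y101.560 F3975
G1 X112.290 Y156.916 F3975
G1 X168.652 Y212.894 F3975
G1 X195.054 Y234.364 F3975
M5
G0 X0.000 Y0.000

viewBox `0 0 292.247 269.901` with mm width/height → 1 unit = 1 mm. Flip: y_m = 269.901 − y_svg.

**Shape 1** — `<polyline>` open polyline, stroke `#ff00ff` → engrave (S264, F3975). Machine vertices: (131.421,78.753) → (214.587,171.229) → (72.718,125.869) → (236.420,96.181) → (54.777,258.564). Open path.

**Shape 2** — `<polygon>` rectangle, stroke `#ff00ff` → engrave (S264, F3975). Machine vertices: (119.518,200.580) → (233.686,200.580) → (233.686,140.170) → (119.518,140.170) → (119.518,200.580). Closed: final G1 returns to the first vertex.

**Shape 3** — `<path>` closed polygon, stroke `#ff00ff` → engrave (S264, F3975). Machine vertices: (41.287,129.019) → (116.923,47.950) → (122.418,253.381) → (151.800,13.257) → (41.287,129.019). Closed: final G1 returns to the first vertex.

**Shape 4** — `<polyline>` open polyline, stroke `#ff00ff` → engrave (S264, F3975). Machine vertices: (67.485,40.249) → (90.767,25.322) → (85.512,12.942) → (221.986,38.112) → (181.527,137.799). Open path.

**Shape 5** — `<path>` open polyline, stroke `#ff00ff` → engrave (S264, F3975). Machine vertices: (91.302,173.243) → (212.770,87.864) → (61.034,54.891). Open path.

**Shape 6** — `<path>` cubic bezier, stroke `#ff00ff` → engrave (S264, F3975). Control points (SVG): P0=(42.242,187.946), P1=(25.786,201.254), P2=(194.555,25.545), P3=(195.054,35.537); sampled at t=k/4. Machine vertices: (42.242,81.955) → (59.106,101.560) → (112.290,156.916) → (168.652,212.894) → (195.054,234.364). Open path.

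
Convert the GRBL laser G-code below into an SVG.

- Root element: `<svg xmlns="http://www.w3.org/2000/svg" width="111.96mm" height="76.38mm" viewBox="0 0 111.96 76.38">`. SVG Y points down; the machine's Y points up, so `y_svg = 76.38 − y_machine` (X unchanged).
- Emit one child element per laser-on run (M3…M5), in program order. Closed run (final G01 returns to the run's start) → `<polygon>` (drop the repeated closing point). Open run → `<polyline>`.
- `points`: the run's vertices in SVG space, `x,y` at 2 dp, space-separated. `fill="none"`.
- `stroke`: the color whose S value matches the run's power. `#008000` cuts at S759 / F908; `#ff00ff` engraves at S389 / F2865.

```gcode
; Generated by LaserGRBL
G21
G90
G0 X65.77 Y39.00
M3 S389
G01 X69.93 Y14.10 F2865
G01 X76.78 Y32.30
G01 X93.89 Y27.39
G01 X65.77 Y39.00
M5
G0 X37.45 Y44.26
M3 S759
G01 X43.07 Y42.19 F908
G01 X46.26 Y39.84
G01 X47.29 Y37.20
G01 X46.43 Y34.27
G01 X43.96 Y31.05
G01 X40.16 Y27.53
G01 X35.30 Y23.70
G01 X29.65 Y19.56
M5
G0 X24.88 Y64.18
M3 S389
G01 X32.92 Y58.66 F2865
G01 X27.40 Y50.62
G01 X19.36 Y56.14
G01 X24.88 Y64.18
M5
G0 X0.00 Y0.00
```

Machine Y-up, SVG Y-down with viewBox height 76.38, so y_svg = 76.38 − y_machine; X carries over.

Run 1: power S389 maps to stroke `#ff00ff` (engrave). The run returns to its start, so emit a `<polygon>` with points (Y-flipped): 65.77,37.38 69.93,62.28 76.78,44.08 93.89,48.99.

Run 2: the run's S759 means `#008000` (cut). The run is open, so emit a `<polyline>` with points (Y-flipped): 37.45,32.12 43.07,34.19 46.26,36.54 47.29,39.18 46.43,42.11 43.96,45.33 40.16,48.85 35.30,52.68 29.65,56.82.

Run 3: power S389 maps to stroke `#ff00ff` (engrave). The run returns to its start, so emit a `<polygon>` with points (Y-flipped): 24.88,12.20 32.92,17.72 27.40,25.76 19.36,20.24.

<svg xmlns="http://www.w3.org/2000/svg" width="111.96mm" height="76.38mm" viewBox="0 0 111.96 76.38">
  <polygon points="65.77,37.38 69.93,62.28 76.78,44.08 93.89,48.99" fill="none" stroke="#ff00ff"/>
  <polyline points="37.45,32.12 43.07,34.19 46.26,36.54 47.29,39.18 46.43,42.11 43.96,45.33 40.16,48.85 35.30,52.68 29.65,56.82" fill="none" stroke="#008000"/>
  <polygon points="24.88,12.20 32.92,17.72 27.40,25.76 19.36,20.24" fill="none" stroke="#ff00ff"/>
</svg>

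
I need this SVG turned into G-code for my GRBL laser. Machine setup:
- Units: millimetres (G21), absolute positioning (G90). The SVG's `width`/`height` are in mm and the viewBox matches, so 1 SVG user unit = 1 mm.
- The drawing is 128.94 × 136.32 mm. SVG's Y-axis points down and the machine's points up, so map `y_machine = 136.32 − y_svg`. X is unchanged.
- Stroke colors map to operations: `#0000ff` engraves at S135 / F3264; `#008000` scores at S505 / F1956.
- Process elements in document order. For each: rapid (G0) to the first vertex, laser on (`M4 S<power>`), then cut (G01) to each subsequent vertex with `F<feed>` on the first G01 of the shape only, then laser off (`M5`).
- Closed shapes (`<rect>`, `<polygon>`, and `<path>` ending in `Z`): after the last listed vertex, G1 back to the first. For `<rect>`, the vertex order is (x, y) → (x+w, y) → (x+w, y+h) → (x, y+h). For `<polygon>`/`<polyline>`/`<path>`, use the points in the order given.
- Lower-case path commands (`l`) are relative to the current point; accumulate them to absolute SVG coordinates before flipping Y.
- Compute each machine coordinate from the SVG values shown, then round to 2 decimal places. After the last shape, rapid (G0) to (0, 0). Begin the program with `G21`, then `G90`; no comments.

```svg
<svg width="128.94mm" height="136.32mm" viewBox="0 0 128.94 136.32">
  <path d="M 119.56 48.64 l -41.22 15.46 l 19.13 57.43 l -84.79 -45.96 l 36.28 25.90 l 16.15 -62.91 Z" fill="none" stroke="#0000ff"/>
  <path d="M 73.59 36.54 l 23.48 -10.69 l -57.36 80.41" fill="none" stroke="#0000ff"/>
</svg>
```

G21
G90
G0 X119.56 Y87.68
M4 S135
G01 X78.34 Y72.22 F3264
G01 X97.47 Y14.79
G01 X12.68 Y60.75
G01 X48.96 Y34.85
G01 X65.11 Y97.76
G01 X119.56 Y87.68
M5
G0 X73.59 Y99.78
M4 S135
G01 X97.07 Y110.47 F3264
G01 X39.71 Y30.06
M5
G0 X0.00 Y0.00

1 u = 1 mm; y_m = 136.32 − y.

[1] `<path>` closed polygon, #0000ff→engrave S135 F3264: (119.56,87.68) → (78.34,72.22) → (97.47,14.79) → (12.68,60.75) → (48.96,34.85) → (65.11,97.76) → (119.56,87.68) (closed)

[2] `<path>` open polyline, #0000ff→engrave S135 F3264: (73.59,99.78) → (97.07,110.47) → (39.71,30.06)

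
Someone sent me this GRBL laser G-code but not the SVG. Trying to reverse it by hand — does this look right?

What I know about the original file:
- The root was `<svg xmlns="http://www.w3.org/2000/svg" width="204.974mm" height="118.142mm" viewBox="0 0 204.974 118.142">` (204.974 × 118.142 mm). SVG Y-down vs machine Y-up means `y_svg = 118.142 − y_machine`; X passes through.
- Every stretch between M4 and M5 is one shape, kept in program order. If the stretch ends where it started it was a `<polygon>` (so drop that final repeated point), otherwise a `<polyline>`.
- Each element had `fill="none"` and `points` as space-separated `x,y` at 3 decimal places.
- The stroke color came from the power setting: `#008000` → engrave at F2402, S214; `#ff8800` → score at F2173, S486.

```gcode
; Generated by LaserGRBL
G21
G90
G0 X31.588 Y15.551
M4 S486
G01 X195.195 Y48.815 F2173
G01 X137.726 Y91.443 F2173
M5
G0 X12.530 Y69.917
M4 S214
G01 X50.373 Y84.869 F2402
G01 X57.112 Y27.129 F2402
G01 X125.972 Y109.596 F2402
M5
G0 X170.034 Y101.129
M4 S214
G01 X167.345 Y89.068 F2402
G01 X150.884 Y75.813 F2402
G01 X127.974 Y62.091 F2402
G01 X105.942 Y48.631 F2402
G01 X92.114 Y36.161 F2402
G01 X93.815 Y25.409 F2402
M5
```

Machine Y-up, SVG Y-down with viewBox height 118.142, so y_svg = 118.142 − y_machine; X carries over.

Run 1: the run's S486 means `#ff8800` (score). The run is open, so emit a `<polyline>` with points (Y-flipped): 31.588,102.591 195.195,69.327 137.726,26.699.

Run 2: power S214 maps to stroke `#008000` (engrave). The run is open, so emit a `<polyline>` with points (Y-flipped): 12.530,48.225 50.373,33.273 57.112,91.013 125.972,8.546.

Run 3: S214 ⇒ engrave layer `#008000`. The run is open, so emit a `<polyline>` with points (Y-flipped): 170.034,17.013 167.345,29.074 150.884,42.329 127.974,56.051 105.942,69.511 92.114,81.981 93.815,92.733.

<svg xmlns="http://www.w3.org/2000/svg" width="204.974mm" height="118.142mm" viewBox="0 0 204.974 118.142">
  <polyline points="31.588,102.591 195.195,69.327 137.726,26.699" fill="none" stroke="#ff8800"/>
  <polyline points="12.530,48.225 50.373,33.273 57.112,91.013 125.972,8.546" fill="none" stroke="#008000"/>
  <polyline points="170.034,17.013 167.345,29.074 150.884,42.329 127.974,56.051 105.942,69.511 92.114,81.981 93.815,92.733" fill="none" stroke="#008000"/>
</svg>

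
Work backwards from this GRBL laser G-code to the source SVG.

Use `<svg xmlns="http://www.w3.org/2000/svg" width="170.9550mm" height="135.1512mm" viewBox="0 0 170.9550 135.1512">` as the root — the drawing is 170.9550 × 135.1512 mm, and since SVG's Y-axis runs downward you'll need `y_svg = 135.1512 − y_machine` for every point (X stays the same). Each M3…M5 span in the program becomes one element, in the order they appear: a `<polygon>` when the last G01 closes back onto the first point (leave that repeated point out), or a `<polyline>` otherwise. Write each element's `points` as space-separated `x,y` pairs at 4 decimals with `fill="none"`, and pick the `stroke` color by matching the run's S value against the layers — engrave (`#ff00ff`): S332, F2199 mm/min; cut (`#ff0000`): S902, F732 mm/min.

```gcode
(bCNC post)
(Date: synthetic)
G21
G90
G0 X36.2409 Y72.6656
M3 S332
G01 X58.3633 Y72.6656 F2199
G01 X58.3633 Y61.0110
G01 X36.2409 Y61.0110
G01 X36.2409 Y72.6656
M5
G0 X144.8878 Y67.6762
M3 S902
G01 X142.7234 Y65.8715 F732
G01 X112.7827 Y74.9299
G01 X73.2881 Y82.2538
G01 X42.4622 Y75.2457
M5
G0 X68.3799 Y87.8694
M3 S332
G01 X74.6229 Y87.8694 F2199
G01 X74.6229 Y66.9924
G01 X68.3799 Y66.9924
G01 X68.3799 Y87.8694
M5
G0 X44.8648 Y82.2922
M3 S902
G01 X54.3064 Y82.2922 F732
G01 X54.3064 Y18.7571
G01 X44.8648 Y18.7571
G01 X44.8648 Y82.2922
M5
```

<svg xmlns="http://www.w3.org/2000/svg" width="170.9550mm" height="135.1512mm" viewBox="0 0 170.9550 135.1512">
  <polygon points="36.2409,62.4856 58.3633,62.4856 58.3633,74.1402 36.2409,74.1402" fill="none" stroke="#ff00ff"/>
  <polyline points="144.8878,67.4750 142.7234,69.2797 112.7827,60.2213 73.2881,52.8974 42.4622,59.9055" fill="none" stroke="#ff0000"/>
  <polygon points="68.3799,47.2818 74.6229,47.2818 74.6229,68.1588 68.3799,68.1588" fill="none" stroke="#ff00ff"/>
  <polygon points="44.8648,52.8590 54.3064,52.8590 54.3064,116.3941 44.8648,116.3941" fill="none" stroke="#ff0000"/>
</svg>

Machine Y-up, SVG Y-down with viewBox height 135.1512, so y_svg = 135.1512 − y_machine; X carries over.

Run 1: power S332 maps to stroke `#ff00ff` (engrave). The run returns to its start, so emit a `<polygon>` with points (Y-flipped): 36.2409,62.4856 58.3633,62.4856 58.3633,74.1402 36.2409,74.1402.

Run 2: S902 ⇒ cut layer `#ff0000`. The run is open, so emit a `<polyline>` with points (Y-flipped): 144.8878,67.4750 142.7234,69.2797 112.7827,60.2213 73.2881,52.8974 42.4622,59.9055.

Run 3: power S332 maps to stroke `#ff00ff` (engrave). The run returns to its start, so emit a `<polygon>` with points (Y-flipped): 68.3799,47.2818 74.6229,47.2818 74.6229,68.1588 68.3799,68.1588.

Run 4: power S902 maps to stroke `#ff0000` (cut). The run returns to its start, so emit a `<polygon>` with points (Y-flipped): 44.8648,52.8590 54.3064,52.8590 54.3064,116.3941 44.8648,116.3941.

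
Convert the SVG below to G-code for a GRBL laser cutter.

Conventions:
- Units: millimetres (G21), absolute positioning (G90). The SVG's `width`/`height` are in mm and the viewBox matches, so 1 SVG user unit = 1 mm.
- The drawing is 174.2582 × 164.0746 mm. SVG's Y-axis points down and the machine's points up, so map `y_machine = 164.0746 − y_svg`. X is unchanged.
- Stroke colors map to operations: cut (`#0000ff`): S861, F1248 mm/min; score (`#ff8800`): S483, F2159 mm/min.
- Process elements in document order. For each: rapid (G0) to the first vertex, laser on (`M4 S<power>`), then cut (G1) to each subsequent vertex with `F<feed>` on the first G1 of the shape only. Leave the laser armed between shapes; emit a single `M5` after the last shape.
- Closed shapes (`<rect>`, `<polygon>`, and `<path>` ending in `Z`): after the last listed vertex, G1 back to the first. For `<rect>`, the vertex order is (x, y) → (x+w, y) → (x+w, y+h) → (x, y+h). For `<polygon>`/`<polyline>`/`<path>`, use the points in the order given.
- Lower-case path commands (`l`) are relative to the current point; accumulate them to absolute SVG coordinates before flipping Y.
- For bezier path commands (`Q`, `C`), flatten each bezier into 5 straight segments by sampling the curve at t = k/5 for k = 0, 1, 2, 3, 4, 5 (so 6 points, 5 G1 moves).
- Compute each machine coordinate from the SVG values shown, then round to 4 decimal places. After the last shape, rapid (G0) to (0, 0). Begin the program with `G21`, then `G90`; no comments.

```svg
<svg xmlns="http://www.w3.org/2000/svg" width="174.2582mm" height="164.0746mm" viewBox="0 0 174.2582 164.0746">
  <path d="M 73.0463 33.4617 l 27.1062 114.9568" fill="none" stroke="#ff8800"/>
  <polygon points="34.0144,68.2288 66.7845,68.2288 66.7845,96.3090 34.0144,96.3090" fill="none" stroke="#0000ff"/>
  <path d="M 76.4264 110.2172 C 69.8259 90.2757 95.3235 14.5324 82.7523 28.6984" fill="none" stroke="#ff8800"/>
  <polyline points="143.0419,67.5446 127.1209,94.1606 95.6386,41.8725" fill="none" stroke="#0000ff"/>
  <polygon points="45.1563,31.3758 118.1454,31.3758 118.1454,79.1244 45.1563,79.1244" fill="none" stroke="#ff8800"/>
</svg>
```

G21
G90
G0 X73.0463 Y130.6129
M4 S483
G1 X100.1525 Y15.6561 F2159
G0 X34.0144 Y95.8458
M4 S861
G1 X66.7845 Y95.8458 F1248
G1 X66.7845 Y67.7656
G1 X34.0144 Y67.7656
G1 X34.0144 Y95.8458
G0 X76.4264 Y53.8574
M4 S483
G1 X75.7565 Y71.3528 F2159
G1 X79.4222 Y95.2466
G1 X84.0554 Y118.5444
G1 X86.2881 Y134.2524
G1 X82.7523 Y135.3762
G0 X143.0419 Y96.5300
M4 S861
G1 X127.1209 Y69.9140 F1248
G1 X95.6386 Y122.2021
G0 X45.1563 Y132.6988
M4 S483
G1 X118.1454 Y132.6988 F2159
G1 X118.1454 Y84.9502
G1 X45.1563 Y84.9502
G1 X45.1563 Y132.6988
M5
G0 X0.0000 Y0.0000

Since the viewBox matches the mm dimensions, user units are millimetres directly. The only transform is the Y-flip y_m = 164.0746 − y_svg.

Shape 1 is a line segment drawn with `<path>`. Its stroke #ff8800 means score at S483, F2159. After flipping Y the toolpath is (73.0463,130.6129) → (100.1525,15.6561).

Shape 2 is a rectangle drawn with `<polygon>`. Its stroke #0000ff means cut at S861, F1248. After flipping Y the toolpath is (34.0144,95.8458) → (66.7845,95.8458) → (66.7845,67.7656) → (34.0144,67.7656) → (34.0144,95.8458), returning to the start.

Shape 3 is a cubic bezier drawn with `<path>`. Its stroke #ff8800 means score at S483, F2159. After flipping Y the toolpath is (76.4264,53.8574) → (75.7565,71.3528) → (79.4222,95.2466) → (84.0554,118.5444) → (86.2881,134.2524) → (82.7523,135.3762).

Shape 4 is a open polyline drawn with `<polyline>`. Its stroke #0000ff means cut at S861, F1248. After flipping Y the toolpath is (143.0419,96.5300) → (127.1209,69.9140) → (95.6386,122.2021).

Shape 5 is a rectangle drawn with `<polygon>`. Its stroke #ff8800 means score at S483, F2159. After flipping Y the toolpath is (45.1563,132.6988) → (118.1454,132.6988) → (118.1454,84.9502) → (45.1563,84.9502) → (45.1563,132.6988), returning to the start.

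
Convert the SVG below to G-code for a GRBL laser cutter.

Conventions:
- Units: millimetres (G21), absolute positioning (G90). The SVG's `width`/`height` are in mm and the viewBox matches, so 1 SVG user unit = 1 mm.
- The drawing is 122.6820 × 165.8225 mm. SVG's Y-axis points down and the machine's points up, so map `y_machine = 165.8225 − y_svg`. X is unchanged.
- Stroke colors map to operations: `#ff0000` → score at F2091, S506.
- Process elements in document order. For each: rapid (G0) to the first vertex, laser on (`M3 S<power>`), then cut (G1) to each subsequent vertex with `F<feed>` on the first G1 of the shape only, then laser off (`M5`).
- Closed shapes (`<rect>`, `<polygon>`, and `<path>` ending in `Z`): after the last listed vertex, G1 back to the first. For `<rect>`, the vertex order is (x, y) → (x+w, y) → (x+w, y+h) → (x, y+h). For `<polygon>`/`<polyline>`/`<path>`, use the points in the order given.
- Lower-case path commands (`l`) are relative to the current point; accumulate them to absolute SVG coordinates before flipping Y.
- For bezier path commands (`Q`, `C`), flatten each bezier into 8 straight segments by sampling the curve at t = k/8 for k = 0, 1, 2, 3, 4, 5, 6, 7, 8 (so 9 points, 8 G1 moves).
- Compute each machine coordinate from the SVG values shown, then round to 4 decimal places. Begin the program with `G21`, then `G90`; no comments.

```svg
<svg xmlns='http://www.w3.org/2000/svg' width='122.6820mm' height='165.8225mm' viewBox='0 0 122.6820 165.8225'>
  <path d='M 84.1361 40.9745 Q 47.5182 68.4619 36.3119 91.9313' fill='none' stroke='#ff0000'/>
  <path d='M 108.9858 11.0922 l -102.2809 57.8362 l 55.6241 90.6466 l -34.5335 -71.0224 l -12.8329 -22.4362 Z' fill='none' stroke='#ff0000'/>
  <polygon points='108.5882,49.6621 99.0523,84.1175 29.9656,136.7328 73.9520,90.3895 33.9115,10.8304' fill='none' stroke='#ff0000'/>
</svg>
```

G21
G90
G0 X84.1361 Y124.8480
M3 S506
G1 X75.3787 Y118.0389 F2091
G1 X67.4154 Y111.3554
G1 X60.2462 Y104.7975
G1 X53.8711 Y98.3651
G1 X48.2901 Y92.0583
G1 X43.5033 Y85.8770
G1 X39.5105 Y79.8213
G1 X36.3119 Y73.8912
M5
G0 X108.9858 Y154.7303
M3 S506
G1 X6.7049 Y96.8941 F2091
G1 X62.3290 Y6.2475
G1 X27.7955 Y77.2699
G1 X14.9626 Y99.7061
G1 X108.9858 Y154.7303
M5
G0 X108.5882 Y116.1604
M3 S506
G1 X99.0523 Y81.7050 F2091
G1 X29.9656 Y29.0897
G1 X73.9520 Y75.4330
G1 X33.9115 Y154.9921
G1 X108.5882 Y116.1604
M5

Since the viewBox matches the mm dimensions, user units are millimetres directly. The only transform is the Y-flip y_m = 165.8225 − y_svg.

Shape 1 is a quadratic bezier drawn with `<path>`. Its stroke #ff0000 means score at S506, F2091. After flipping Y the toolpath is (84.1361,124.8480) → (75.3787,118.0389) → (67.4154,111.3554) → (60.2462,104.7975) → (53.8711,98.3651) → (48.2901,92.0583) → (43.5033,85.8770) → (39.5105,79.8213) → (36.3119,73.8912).

Shape 2 is a closed polygon drawn with `<path>`. Its stroke #ff0000 means score at S506, F2091. After flipping Y the toolpath is (108.9858,154.7303) → (6.7049,96.8941) → (62.3290,6.2475) → (27.7955,77.2699) → (14.9626,99.7061) → (108.9858,154.7303), returning to the start.

Shape 3 is a closed polygon drawn with `<polygon>`. Its stroke #ff0000 means score at S506, F2091. After flipping Y the toolpath is (108.5882,116.1604) → (99.0523,81.7050) → (29.9656,29.0897) → (73.9520,75.4330) → (33.9115,154.9921) → (108.5882,116.1604), returning to the start.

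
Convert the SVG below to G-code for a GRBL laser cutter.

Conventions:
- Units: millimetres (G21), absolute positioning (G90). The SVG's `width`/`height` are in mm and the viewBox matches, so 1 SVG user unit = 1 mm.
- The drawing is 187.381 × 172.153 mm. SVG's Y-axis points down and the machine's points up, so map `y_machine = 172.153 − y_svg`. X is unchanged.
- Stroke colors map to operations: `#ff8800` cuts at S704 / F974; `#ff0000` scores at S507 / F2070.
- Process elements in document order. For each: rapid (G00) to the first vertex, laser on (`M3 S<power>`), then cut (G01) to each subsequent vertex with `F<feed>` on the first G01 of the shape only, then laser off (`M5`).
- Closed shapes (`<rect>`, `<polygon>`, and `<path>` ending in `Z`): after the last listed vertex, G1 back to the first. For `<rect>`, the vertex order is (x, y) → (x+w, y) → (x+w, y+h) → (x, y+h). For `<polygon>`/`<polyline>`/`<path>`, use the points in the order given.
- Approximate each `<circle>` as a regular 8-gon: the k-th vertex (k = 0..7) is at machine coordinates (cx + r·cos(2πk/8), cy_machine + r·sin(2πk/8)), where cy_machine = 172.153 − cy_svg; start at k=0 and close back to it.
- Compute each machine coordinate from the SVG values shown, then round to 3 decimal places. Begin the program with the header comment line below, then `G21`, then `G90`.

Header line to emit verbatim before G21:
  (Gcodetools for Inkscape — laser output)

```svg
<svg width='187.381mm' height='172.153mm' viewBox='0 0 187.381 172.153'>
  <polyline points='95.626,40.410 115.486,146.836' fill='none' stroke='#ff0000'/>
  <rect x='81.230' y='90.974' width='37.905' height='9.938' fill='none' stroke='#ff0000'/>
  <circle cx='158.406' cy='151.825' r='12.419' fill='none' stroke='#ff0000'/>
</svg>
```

(Gcodetools for Inkscape — laser output)
G21
G90
G00 X95.626 Y131.743
M3 S507
G01 X115.486 Y25.317 F2070
M5
G00 X81.230 Y81.179
M3 S507
G01 X119.135 Y81.179 F2070
G01 X119.135 Y71.241
G01 X81.230 Y71.241
G01 X81.230 Y81.179
M5
G00 X170.825 Y20.328
M3 S507
G01 X167.188 Y29.110 F2070
G01 X158.406 Y32.747
G01 X149.624 Y29.110
G01 X145.987 Y20.328
G01 X149.624 Y11.546
G01 X158.406 Y7.909
G01 X167.188 Y11.546
G01 X170.825 Y20.328
M5

1 u = 1 mm; y_m = 172.153 − y.

[1] `<polyline>` line segment, #ff0000→score S507 F2070: (95.626,131.743) → (115.486,25.317)

[2] `<rect>` rectangle, #ff0000→score S507 F2070: (81.230,81.179) → (119.135,81.179) → (119.135,71.241) → (81.230,71.241) → (81.230,81.179) (closed)

[3] `<circle>` circle, #ff0000→score S507 F2070: (170.825,20.328) → (167.188,29.110) → (158.406,32.747) → (149.624,29.110) → (145.987,20.328) → (149.624,11.546) → (158.406,7.909) → (167.188,11.546) → (170.825,20.328) (closed)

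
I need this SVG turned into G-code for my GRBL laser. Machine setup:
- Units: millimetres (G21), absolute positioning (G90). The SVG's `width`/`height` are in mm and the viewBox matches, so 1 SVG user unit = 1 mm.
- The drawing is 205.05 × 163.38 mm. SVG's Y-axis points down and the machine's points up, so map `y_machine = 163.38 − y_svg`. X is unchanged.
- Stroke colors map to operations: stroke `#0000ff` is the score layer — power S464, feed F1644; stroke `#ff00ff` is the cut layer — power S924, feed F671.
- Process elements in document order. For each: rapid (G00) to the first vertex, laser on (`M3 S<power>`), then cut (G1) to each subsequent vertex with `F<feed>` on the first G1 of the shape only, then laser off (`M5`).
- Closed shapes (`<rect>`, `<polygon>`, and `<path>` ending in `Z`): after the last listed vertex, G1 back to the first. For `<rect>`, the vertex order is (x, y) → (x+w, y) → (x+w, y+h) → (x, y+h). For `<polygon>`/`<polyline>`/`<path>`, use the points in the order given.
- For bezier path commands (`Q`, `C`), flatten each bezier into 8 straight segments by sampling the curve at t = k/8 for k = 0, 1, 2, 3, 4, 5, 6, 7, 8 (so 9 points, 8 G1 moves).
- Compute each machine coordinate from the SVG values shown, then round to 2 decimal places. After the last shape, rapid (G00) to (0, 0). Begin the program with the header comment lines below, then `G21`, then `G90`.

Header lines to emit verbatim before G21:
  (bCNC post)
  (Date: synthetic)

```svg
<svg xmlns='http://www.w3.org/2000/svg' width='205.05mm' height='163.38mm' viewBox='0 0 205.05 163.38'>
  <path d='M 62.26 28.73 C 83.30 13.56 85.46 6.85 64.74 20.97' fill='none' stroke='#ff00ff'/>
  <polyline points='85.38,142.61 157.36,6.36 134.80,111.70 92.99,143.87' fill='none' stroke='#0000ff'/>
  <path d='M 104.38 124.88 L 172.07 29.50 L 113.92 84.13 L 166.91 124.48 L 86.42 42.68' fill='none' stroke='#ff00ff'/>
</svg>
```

(bCNC post)
(Date: synthetic)
G21
G90
G00 X62.26 Y134.65
M3 S924
G1 X69.26 Y139.92 F671
G1 X74.44 Y144.25
G1 X77.75 Y147.49
G1 X79.16 Y149.51
G1 X78.61 Y150.16
G1 X76.05 Y149.29
G1 X71.45 Y146.75
G1 X64.74 Y142.41
M5
G00 X85.38 Y20.77
M3 S464
G1 X157.36 Y157.02 F1644
G1 X134.80 Y51.68
G1 X92.99 Y19.51
M5
G00 X104.38 Y38.50
M3 S924
G1 X172.07 Y133.88 F671
G1 X113.92 Y79.25
G1 X166.91 Y38.90
G1 X86.42 Y120.70
M5
G00 X0.00 Y0.00

Since the viewBox matches the mm dimensions, user units are millimetres directly. The only transform is the Y-flip y_m = 163.38 − y_svg.

Shape 1 is a cubic bezier drawn with `<path>`. Its stroke #ff00ff means cut at S924, F671. After flipping Y the toolpath is (62.26,134.65) → (69.26,139.92) → (74.44,144.25) → (77.75,147.49) → (79.16,149.51) → (78.61,150.16) → (76.05,149.29) → (71.45,146.75) → (64.74,142.41).

Shape 2 is a open polyline drawn with `<polyline>`. Its stroke #0000ff means score at S464, F1644. After flipping Y the toolpath is (85.38,20.77) → (157.36,157.02) → (134.80,51.68) → (92.99,19.51).

Shape 3 is a open polyline drawn with `<path>`. Its stroke #ff00ff means cut at S924, F671. After flipping Y the toolpath is (104.38,38.50) → (172.07,133.88) → (113.92,79.25) → (166.91,38.90) → (86.42,120.70).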